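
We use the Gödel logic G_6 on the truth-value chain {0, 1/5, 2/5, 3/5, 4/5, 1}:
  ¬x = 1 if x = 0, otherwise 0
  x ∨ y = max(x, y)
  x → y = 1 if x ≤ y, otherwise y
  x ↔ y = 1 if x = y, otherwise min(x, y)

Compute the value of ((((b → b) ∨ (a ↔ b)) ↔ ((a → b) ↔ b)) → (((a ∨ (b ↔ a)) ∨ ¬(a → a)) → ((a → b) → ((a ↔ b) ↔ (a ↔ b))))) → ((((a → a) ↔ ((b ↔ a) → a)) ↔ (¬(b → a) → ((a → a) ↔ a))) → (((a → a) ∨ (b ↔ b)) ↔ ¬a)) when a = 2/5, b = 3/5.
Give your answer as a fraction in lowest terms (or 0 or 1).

b → b = 3/5 → 3/5 = 1
a ↔ b = 2/5 ↔ 3/5 = 2/5
(b → b) ∨ (a ↔ b) = 1 ∨ 2/5 = 1
a → b = 2/5 → 3/5 = 1
(a → b) ↔ b = 1 ↔ 3/5 = 3/5
((b → b) ∨ (a ↔ b)) ↔ ((a → b) ↔ b) = 1 ↔ 3/5 = 3/5
b ↔ a = 3/5 ↔ 2/5 = 2/5
a ∨ (b ↔ a) = 2/5 ∨ 2/5 = 2/5
a → a = 2/5 → 2/5 = 1
¬(a → a) = ¬1 = 0
(a ∨ (b ↔ a)) ∨ ¬(a → a) = 2/5 ∨ 0 = 2/5
a → b = 2/5 → 3/5 = 1
a ↔ b = 2/5 ↔ 3/5 = 2/5
a ↔ b = 2/5 ↔ 3/5 = 2/5
(a ↔ b) ↔ (a ↔ b) = 2/5 ↔ 2/5 = 1
(a → b) → ((a ↔ b) ↔ (a ↔ b)) = 1 → 1 = 1
((a ∨ (b ↔ a)) ∨ ¬(a → a)) → ((a → b) → ((a ↔ b) ↔ (a ↔ b))) = 2/5 → 1 = 1
(((b → b) ∨ (a ↔ b)) ↔ ((a → b) ↔ b)) → (((a ∨ (b ↔ a)) ∨ ¬(a → a)) → ((a → b) → ((a ↔ b) ↔ (a ↔ b)))) = 3/5 → 1 = 1
a → a = 2/5 → 2/5 = 1
b ↔ a = 3/5 ↔ 2/5 = 2/5
(b ↔ a) → a = 2/5 → 2/5 = 1
(a → a) ↔ ((b ↔ a) → a) = 1 ↔ 1 = 1
b → a = 3/5 → 2/5 = 2/5
¬(b → a) = ¬2/5 = 0
a → a = 2/5 → 2/5 = 1
(a → a) ↔ a = 1 ↔ 2/5 = 2/5
¬(b → a) → ((a → a) ↔ a) = 0 → 2/5 = 1
((a → a) ↔ ((b ↔ a) → a)) ↔ (¬(b → a) → ((a → a) ↔ a)) = 1 ↔ 1 = 1
a → a = 2/5 → 2/5 = 1
b ↔ b = 3/5 ↔ 3/5 = 1
(a → a) ∨ (b ↔ b) = 1 ∨ 1 = 1
¬a = ¬2/5 = 0
((a → a) ∨ (b ↔ b)) ↔ ¬a = 1 ↔ 0 = 0
(((a → a) ↔ ((b ↔ a) → a)) ↔ (¬(b → a) → ((a → a) ↔ a))) → (((a → a) ∨ (b ↔ b)) ↔ ¬a) = 1 → 0 = 0
((((b → b) ∨ (a ↔ b)) ↔ ((a → b) ↔ b)) → (((a ∨ (b ↔ a)) ∨ ¬(a → a)) → ((a → b) → ((a ↔ b) ↔ (a ↔ b))))) → ((((a → a) ↔ ((b ↔ a) → a)) ↔ (¬(b → a) → ((a → a) ↔ a))) → (((a → a) ∨ (b ↔ b)) ↔ ¬a)) = 1 → 0 = 0

0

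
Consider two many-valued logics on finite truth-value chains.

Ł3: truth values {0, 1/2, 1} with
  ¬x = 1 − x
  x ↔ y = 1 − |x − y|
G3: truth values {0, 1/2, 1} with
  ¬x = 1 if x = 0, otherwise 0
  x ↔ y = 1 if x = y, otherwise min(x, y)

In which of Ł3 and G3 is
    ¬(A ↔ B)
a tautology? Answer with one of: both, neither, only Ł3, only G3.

In Ł3: at A = 0, B = 0 the value is 0 — not a tautology.
In G3: at A = 0, B = 0 the value is 0 — not a tautology.

neither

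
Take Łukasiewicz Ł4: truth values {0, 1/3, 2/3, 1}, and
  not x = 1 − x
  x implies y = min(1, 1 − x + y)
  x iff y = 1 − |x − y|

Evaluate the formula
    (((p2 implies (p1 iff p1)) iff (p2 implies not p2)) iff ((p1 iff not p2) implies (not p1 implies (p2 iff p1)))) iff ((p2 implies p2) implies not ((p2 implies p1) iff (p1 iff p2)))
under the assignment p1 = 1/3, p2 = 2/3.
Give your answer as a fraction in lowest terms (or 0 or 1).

p1 iff p1 = 1/3 iff 1/3 = 1
p2 implies (p1 iff p1) = 2/3 implies 1 = 1
not p2 = not 2/3 = 1/3
p2 implies not p2 = 2/3 implies 1/3 = 2/3
(p2 implies (p1 iff p1)) iff (p2 implies not p2) = 1 iff 2/3 = 2/3
not p2 = not 2/3 = 1/3
p1 iff not p2 = 1/3 iff 1/3 = 1
not p1 = not 1/3 = 2/3
p2 iff p1 = 2/3 iff 1/3 = 2/3
not p1 implies (p2 iff p1) = 2/3 implies 2/3 = 1
(p1 iff not p2) implies (not p1 implies (p2 iff p1)) = 1 implies 1 = 1
((p2 implies (p1 iff p1)) iff (p2 implies not p2)) iff ((p1 iff not p2) implies (not p1 implies (p2 iff p1))) = 2/3 iff 1 = 2/3
p2 implies p2 = 2/3 implies 2/3 = 1
p2 implies p1 = 2/3 implies 1/3 = 2/3
p1 iff p2 = 1/3 iff 2/3 = 2/3
(p2 implies p1) iff (p1 iff p2) = 2/3 iff 2/3 = 1
not ((p2 implies p1) iff (p1 iff p2)) = not 1 = 0
(p2 implies p2) implies not ((p2 implies p1) iff (p1 iff p2)) = 1 implies 0 = 0
(((p2 implies (p1 iff p1)) iff (p2 implies not p2)) iff ((p1 iff not p2) implies (not p1 implies (p2 iff p1)))) iff ((p2 implies p2) implies not ((p2 implies p1) iff (p1 iff p2))) = 2/3 iff 0 = 1/3

1/3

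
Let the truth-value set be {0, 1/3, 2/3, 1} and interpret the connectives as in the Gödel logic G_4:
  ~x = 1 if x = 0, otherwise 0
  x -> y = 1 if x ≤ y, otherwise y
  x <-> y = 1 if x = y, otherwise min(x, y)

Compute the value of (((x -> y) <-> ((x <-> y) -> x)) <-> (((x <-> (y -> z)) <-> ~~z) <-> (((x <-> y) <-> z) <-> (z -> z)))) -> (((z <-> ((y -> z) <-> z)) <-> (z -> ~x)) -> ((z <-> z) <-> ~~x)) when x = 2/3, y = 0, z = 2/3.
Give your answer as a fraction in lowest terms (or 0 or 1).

1

x -> y = 2/3 -> 0 = 0
x <-> y = 2/3 <-> 0 = 0
(x <-> y) -> x = 0 -> 2/3 = 1
(x -> y) <-> ((x <-> y) -> x) = 0 <-> 1 = 0
y -> z = 0 -> 2/3 = 1
x <-> (y -> z) = 2/3 <-> 1 = 2/3
~z = ~2/3 = 0
~~z = ~0 = 1
(x <-> (y -> z)) <-> ~~z = 2/3 <-> 1 = 2/3
x <-> y = 2/3 <-> 0 = 0
(x <-> y) <-> z = 0 <-> 2/3 = 0
z -> z = 2/3 -> 2/3 = 1
((x <-> y) <-> z) <-> (z -> z) = 0 <-> 1 = 0
((x <-> (y -> z)) <-> ~~z) <-> (((x <-> y) <-> z) <-> (z -> z)) = 2/3 <-> 0 = 0
((x -> y) <-> ((x <-> y) -> x)) <-> (((x <-> (y -> z)) <-> ~~z) <-> (((x <-> y) <-> z) <-> (z -> z))) = 0 <-> 0 = 1
y -> z = 0 -> 2/3 = 1
(y -> z) <-> z = 1 <-> 2/3 = 2/3
z <-> ((y -> z) <-> z) = 2/3 <-> 2/3 = 1
~x = ~2/3 = 0
z -> ~x = 2/3 -> 0 = 0
(z <-> ((y -> z) <-> z)) <-> (z -> ~x) = 1 <-> 0 = 0
z <-> z = 2/3 <-> 2/3 = 1
~x = ~2/3 = 0
~~x = ~0 = 1
(z <-> z) <-> ~~x = 1 <-> 1 = 1
((z <-> ((y -> z) <-> z)) <-> (z -> ~x)) -> ((z <-> z) <-> ~~x) = 0 -> 1 = 1
(((x -> y) <-> ((x <-> y) -> x)) <-> (((x <-> (y -> z)) <-> ~~z) <-> (((x <-> y) <-> z) <-> (z -> z)))) -> (((z <-> ((y -> z) <-> z)) <-> (z -> ~x)) -> ((z <-> z) <-> ~~x)) = 1 -> 1 = 1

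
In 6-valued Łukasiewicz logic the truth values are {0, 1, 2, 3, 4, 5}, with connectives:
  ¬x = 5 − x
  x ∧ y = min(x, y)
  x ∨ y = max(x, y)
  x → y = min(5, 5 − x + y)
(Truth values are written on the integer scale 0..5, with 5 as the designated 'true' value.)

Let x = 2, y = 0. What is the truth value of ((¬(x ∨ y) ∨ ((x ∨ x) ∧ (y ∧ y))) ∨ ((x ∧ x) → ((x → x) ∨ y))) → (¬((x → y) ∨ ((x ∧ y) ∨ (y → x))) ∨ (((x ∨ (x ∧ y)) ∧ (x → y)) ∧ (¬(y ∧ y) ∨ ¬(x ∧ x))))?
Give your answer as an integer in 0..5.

2

x ∨ y = 2 ∨ 0 = 2
¬(x ∨ y) = ¬2 = 3
x ∨ x = 2 ∨ 2 = 2
y ∧ y = 0 ∧ 0 = 0
(x ∨ x) ∧ (y ∧ y) = 2 ∧ 0 = 0
¬(x ∨ y) ∨ ((x ∨ x) ∧ (y ∧ y)) = 3 ∨ 0 = 3
x ∧ x = 2 ∧ 2 = 2
x → x = 2 → 2 = 5
(x → x) ∨ y = 5 ∨ 0 = 5
(x ∧ x) → ((x → x) ∨ y) = 2 → 5 = 5
(¬(x ∨ y) ∨ ((x ∨ x) ∧ (y ∧ y))) ∨ ((x ∧ x) → ((x → x) ∨ y)) = 3 ∨ 5 = 5
x → y = 2 → 0 = 3
x ∧ y = 2 ∧ 0 = 0
y → x = 0 → 2 = 5
(x ∧ y) ∨ (y → x) = 0 ∨ 5 = 5
(x → y) ∨ ((x ∧ y) ∨ (y → x)) = 3 ∨ 5 = 5
¬((x → y) ∨ ((x ∧ y) ∨ (y → x))) = ¬5 = 0
x ∧ y = 2 ∧ 0 = 0
x ∨ (x ∧ y) = 2 ∨ 0 = 2
x → y = 2 → 0 = 3
(x ∨ (x ∧ y)) ∧ (x → y) = 2 ∧ 3 = 2
y ∧ y = 0 ∧ 0 = 0
¬(y ∧ y) = ¬0 = 5
x ∧ x = 2 ∧ 2 = 2
¬(x ∧ x) = ¬2 = 3
¬(y ∧ y) ∨ ¬(x ∧ x) = 5 ∨ 3 = 5
((x ∨ (x ∧ y)) ∧ (x → y)) ∧ (¬(y ∧ y) ∨ ¬(x ∧ x)) = 2 ∧ 5 = 2
¬((x → y) ∨ ((x ∧ y) ∨ (y → x))) ∨ (((x ∨ (x ∧ y)) ∧ (x → y)) ∧ (¬(y ∧ y) ∨ ¬(x ∧ x))) = 0 ∨ 2 = 2
((¬(x ∨ y) ∨ ((x ∨ x) ∧ (y ∧ y))) ∨ ((x ∧ x) → ((x → x) ∨ y))) → (¬((x → y) ∨ ((x ∧ y) ∨ (y → x))) ∨ (((x ∨ (x ∧ y)) ∧ (x → y)) ∧ (¬(y ∧ y) ∨ ¬(x ∧ x)))) = 5 → 2 = 2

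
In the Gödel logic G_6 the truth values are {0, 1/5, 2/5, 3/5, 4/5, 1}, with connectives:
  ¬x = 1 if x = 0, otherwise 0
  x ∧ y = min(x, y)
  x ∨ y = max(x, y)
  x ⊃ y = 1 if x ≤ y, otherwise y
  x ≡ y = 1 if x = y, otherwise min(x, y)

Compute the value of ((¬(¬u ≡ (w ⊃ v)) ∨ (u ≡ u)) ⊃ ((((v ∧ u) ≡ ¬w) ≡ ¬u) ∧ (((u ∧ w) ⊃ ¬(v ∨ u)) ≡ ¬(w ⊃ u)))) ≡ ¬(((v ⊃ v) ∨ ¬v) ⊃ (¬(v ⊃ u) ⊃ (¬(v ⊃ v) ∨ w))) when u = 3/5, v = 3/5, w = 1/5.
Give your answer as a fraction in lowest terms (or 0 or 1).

0

¬u = ¬3/5 = 0
w ⊃ v = 1/5 ⊃ 3/5 = 1
¬u ≡ (w ⊃ v) = 0 ≡ 1 = 0
¬(¬u ≡ (w ⊃ v)) = ¬0 = 1
u ≡ u = 3/5 ≡ 3/5 = 1
¬(¬u ≡ (w ⊃ v)) ∨ (u ≡ u) = 1 ∨ 1 = 1
v ∧ u = 3/5 ∧ 3/5 = 3/5
¬w = ¬1/5 = 0
(v ∧ u) ≡ ¬w = 3/5 ≡ 0 = 0
¬u = ¬3/5 = 0
((v ∧ u) ≡ ¬w) ≡ ¬u = 0 ≡ 0 = 1
u ∧ w = 3/5 ∧ 1/5 = 1/5
v ∨ u = 3/5 ∨ 3/5 = 3/5
¬(v ∨ u) = ¬3/5 = 0
(u ∧ w) ⊃ ¬(v ∨ u) = 1/5 ⊃ 0 = 0
w ⊃ u = 1/5 ⊃ 3/5 = 1
¬(w ⊃ u) = ¬1 = 0
((u ∧ w) ⊃ ¬(v ∨ u)) ≡ ¬(w ⊃ u) = 0 ≡ 0 = 1
(((v ∧ u) ≡ ¬w) ≡ ¬u) ∧ (((u ∧ w) ⊃ ¬(v ∨ u)) ≡ ¬(w ⊃ u)) = 1 ∧ 1 = 1
(¬(¬u ≡ (w ⊃ v)) ∨ (u ≡ u)) ⊃ ((((v ∧ u) ≡ ¬w) ≡ ¬u) ∧ (((u ∧ w) ⊃ ¬(v ∨ u)) ≡ ¬(w ⊃ u))) = 1 ⊃ 1 = 1
v ⊃ v = 3/5 ⊃ 3/5 = 1
¬v = ¬3/5 = 0
(v ⊃ v) ∨ ¬v = 1 ∨ 0 = 1
v ⊃ u = 3/5 ⊃ 3/5 = 1
¬(v ⊃ u) = ¬1 = 0
v ⊃ v = 3/5 ⊃ 3/5 = 1
¬(v ⊃ v) = ¬1 = 0
¬(v ⊃ v) ∨ w = 0 ∨ 1/5 = 1/5
¬(v ⊃ u) ⊃ (¬(v ⊃ v) ∨ w) = 0 ⊃ 1/5 = 1
((v ⊃ v) ∨ ¬v) ⊃ (¬(v ⊃ u) ⊃ (¬(v ⊃ v) ∨ w)) = 1 ⊃ 1 = 1
¬(((v ⊃ v) ∨ ¬v) ⊃ (¬(v ⊃ u) ⊃ (¬(v ⊃ v) ∨ w))) = ¬1 = 0
((¬(¬u ≡ (w ⊃ v)) ∨ (u ≡ u)) ⊃ ((((v ∧ u) ≡ ¬w) ≡ ¬u) ∧ (((u ∧ w) ⊃ ¬(v ∨ u)) ≡ ¬(w ⊃ u)))) ≡ ¬(((v ⊃ v) ∨ ¬v) ⊃ (¬(v ⊃ u) ⊃ (¬(v ⊃ v) ∨ w))) = 1 ≡ 0 = 0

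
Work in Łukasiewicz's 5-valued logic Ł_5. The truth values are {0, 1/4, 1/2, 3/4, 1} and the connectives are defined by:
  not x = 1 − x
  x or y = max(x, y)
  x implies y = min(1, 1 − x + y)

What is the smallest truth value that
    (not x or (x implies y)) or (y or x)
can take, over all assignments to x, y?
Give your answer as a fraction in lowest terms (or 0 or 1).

1/2

Take x = 1/2, y = 0:
not x = not 1/2 = 1/2
x implies y = 1/2 implies 0 = 1/2
not x or (x implies y) = 1/2 or 1/2 = 1/2
y or x = 0 or 1/2 = 1/2
(not x or (x implies y)) or (y or x) = 1/2 or 1/2 = 1/2
No assignment yields a value below 1/2, so this is the minimum.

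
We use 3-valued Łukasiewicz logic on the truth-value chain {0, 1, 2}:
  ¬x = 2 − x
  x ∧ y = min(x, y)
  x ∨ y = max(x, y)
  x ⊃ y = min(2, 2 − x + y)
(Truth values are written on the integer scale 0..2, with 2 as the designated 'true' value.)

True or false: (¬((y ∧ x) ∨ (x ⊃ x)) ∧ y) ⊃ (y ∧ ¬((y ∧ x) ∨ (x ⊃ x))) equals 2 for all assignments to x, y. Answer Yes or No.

x = 0, y = 0 ↦ 2
x = 0, y = 1 ↦ 2
x = 0, y = 2 ↦ 2
x = 1, y = 0 ↦ 2
x = 1, y = 1 ↦ 2
x = 1, y = 2 ↦ 2
x = 2, y = 0 ↦ 2
x = 2, y = 1 ↦ 2
x = 2, y = 2 ↦ 2
Every assignment gives a value ≥ 2.

Yes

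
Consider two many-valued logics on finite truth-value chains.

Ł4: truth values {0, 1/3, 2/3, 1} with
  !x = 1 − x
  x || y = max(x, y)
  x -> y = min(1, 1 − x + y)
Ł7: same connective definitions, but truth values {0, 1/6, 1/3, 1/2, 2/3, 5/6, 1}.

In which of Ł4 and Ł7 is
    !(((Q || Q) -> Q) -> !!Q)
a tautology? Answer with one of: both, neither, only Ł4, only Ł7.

In Ł4: at Q = 1/3 the value is 2/3 — not a tautology.
In Ł7: at Q = 1/6 the value is 5/6 — not a tautology.

neither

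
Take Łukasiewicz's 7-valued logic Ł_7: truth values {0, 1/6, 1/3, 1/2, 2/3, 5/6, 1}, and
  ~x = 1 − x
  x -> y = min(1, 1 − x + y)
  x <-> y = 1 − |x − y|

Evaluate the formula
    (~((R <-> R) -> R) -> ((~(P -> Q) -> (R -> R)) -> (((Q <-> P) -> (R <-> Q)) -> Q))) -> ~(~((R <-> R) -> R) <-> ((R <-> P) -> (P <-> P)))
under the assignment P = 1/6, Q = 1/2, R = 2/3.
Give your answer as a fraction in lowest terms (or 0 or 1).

R <-> R = 2/3 <-> 2/3 = 1
(R <-> R) -> R = 1 -> 2/3 = 2/3
~((R <-> R) -> R) = ~2/3 = 1/3
P -> Q = 1/6 -> 1/2 = 1
~(P -> Q) = ~1 = 0
R -> R = 2/3 -> 2/3 = 1
~(P -> Q) -> (R -> R) = 0 -> 1 = 1
Q <-> P = 1/2 <-> 1/6 = 2/3
R <-> Q = 2/3 <-> 1/2 = 5/6
(Q <-> P) -> (R <-> Q) = 2/3 -> 5/6 = 1
((Q <-> P) -> (R <-> Q)) -> Q = 1 -> 1/2 = 1/2
(~(P -> Q) -> (R -> R)) -> (((Q <-> P) -> (R <-> Q)) -> Q) = 1 -> 1/2 = 1/2
~((R <-> R) -> R) -> ((~(P -> Q) -> (R -> R)) -> (((Q <-> P) -> (R <-> Q)) -> Q)) = 1/3 -> 1/2 = 1
R <-> R = 2/3 <-> 2/3 = 1
(R <-> R) -> R = 1 -> 2/3 = 2/3
~((R <-> R) -> R) = ~2/3 = 1/3
R <-> P = 2/3 <-> 1/6 = 1/2
P <-> P = 1/6 <-> 1/6 = 1
(R <-> P) -> (P <-> P) = 1/2 -> 1 = 1
~((R <-> R) -> R) <-> ((R <-> P) -> (P <-> P)) = 1/3 <-> 1 = 1/3
~(~((R <-> R) -> R) <-> ((R <-> P) -> (P <-> P))) = ~1/3 = 2/3
(~((R <-> R) -> R) -> ((~(P -> Q) -> (R -> R)) -> (((Q <-> P) -> (R <-> Q)) -> Q))) -> ~(~((R <-> R) -> R) <-> ((R <-> P) -> (P <-> P))) = 1 -> 2/3 = 2/3

2/3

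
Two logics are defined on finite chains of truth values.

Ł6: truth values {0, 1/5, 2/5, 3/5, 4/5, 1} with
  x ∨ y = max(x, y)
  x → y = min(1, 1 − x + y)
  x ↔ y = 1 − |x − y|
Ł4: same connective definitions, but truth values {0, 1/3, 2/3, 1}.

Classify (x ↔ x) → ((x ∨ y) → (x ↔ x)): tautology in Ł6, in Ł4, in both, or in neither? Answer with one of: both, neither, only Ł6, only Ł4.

In Ł6: every assignment gives 1 — tautology.
In Ł4: every assignment gives 1 — tautology.

both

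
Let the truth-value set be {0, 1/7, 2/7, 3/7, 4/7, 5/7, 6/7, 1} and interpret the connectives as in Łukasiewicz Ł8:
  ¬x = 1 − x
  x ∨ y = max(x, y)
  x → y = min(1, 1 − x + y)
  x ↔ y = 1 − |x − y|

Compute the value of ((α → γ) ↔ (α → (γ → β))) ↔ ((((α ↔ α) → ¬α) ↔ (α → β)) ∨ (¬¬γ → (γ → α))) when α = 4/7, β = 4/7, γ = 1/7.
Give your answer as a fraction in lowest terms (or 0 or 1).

α → γ = 4/7 → 1/7 = 4/7
γ → β = 1/7 → 4/7 = 1
α → (γ → β) = 4/7 → 1 = 1
(α → γ) ↔ (α → (γ → β)) = 4/7 ↔ 1 = 4/7
α ↔ α = 4/7 ↔ 4/7 = 1
¬α = ¬4/7 = 3/7
(α ↔ α) → ¬α = 1 → 3/7 = 3/7
α → β = 4/7 → 4/7 = 1
((α ↔ α) → ¬α) ↔ (α → β) = 3/7 ↔ 1 = 3/7
¬γ = ¬1/7 = 6/7
¬¬γ = ¬6/7 = 1/7
γ → α = 1/7 → 4/7 = 1
¬¬γ → (γ → α) = 1/7 → 1 = 1
(((α ↔ α) → ¬α) ↔ (α → β)) ∨ (¬¬γ → (γ → α)) = 3/7 ∨ 1 = 1
((α → γ) ↔ (α → (γ → β))) ↔ ((((α ↔ α) → ¬α) ↔ (α → β)) ∨ (¬¬γ → (γ → α))) = 4/7 ↔ 1 = 4/7

4/7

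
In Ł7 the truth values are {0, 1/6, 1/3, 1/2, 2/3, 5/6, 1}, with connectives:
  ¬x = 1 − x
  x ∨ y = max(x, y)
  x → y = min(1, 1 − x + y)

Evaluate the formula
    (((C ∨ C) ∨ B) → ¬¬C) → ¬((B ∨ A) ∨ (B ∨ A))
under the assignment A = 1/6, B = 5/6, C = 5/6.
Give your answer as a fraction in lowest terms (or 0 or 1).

C ∨ C = 5/6 ∨ 5/6 = 5/6
(C ∨ C) ∨ B = 5/6 ∨ 5/6 = 5/6
¬C = ¬5/6 = 1/6
¬¬C = ¬1/6 = 5/6
((C ∨ C) ∨ B) → ¬¬C = 5/6 → 5/6 = 1
B ∨ A = 5/6 ∨ 1/6 = 5/6
B ∨ A = 5/6 ∨ 1/6 = 5/6
(B ∨ A) ∨ (B ∨ A) = 5/6 ∨ 5/6 = 5/6
¬((B ∨ A) ∨ (B ∨ A)) = ¬5/6 = 1/6
(((C ∨ C) ∨ B) → ¬¬C) → ¬((B ∨ A) ∨ (B ∨ A)) = 1 → 1/6 = 1/6

1/6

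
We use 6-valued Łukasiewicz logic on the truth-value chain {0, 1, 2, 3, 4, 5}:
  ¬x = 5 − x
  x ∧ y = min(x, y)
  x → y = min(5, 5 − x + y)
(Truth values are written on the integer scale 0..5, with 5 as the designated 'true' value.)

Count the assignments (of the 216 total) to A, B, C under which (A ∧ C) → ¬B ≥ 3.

value 5: 161 assignments (counts)
value 4: 25 assignments (counts)
value 3: 16 assignments (counts)
value 2: 9 assignments
value 1: 4 assignments
value 0: 1 assignment
So 202 of the 216 assignments meet the threshold.

202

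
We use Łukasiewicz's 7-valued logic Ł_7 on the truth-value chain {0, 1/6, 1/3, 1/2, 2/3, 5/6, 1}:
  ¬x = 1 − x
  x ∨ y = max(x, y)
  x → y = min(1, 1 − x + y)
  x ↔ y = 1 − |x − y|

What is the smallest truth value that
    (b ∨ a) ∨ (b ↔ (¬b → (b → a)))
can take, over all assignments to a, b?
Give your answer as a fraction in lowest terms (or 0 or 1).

0

Take a = 0, b = 0:
b ∨ a = 0 ∨ 0 = 0
¬b = ¬0 = 1
b → a = 0 → 0 = 1
¬b → (b → a) = 1 → 1 = 1
b ↔ (¬b → (b → a)) = 0 ↔ 1 = 0
(b ∨ a) ∨ (b ↔ (¬b → (b → a))) = 0 ∨ 0 = 0
No assignment yields a value below 0, so this is the minimum.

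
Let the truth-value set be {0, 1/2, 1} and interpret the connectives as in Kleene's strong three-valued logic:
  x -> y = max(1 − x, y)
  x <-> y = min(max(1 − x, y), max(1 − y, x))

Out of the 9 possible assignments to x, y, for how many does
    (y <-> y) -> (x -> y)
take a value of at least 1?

x = 0, y = 0 ↦ 1  ≥
x = 0, y = 1/2 ↦ 1  ≥
x = 0, y = 1 ↦ 1  ≥
x = 1/2, y = 0 ↦ 1/2  <
x = 1/2, y = 1/2 ↦ 1/2  <
x = 1/2, y = 1 ↦ 1  ≥
x = 1, y = 0 ↦ 0  <
x = 1, y = 1/2 ↦ 1/2  <
x = 1, y = 1 ↦ 1  ≥
So 5 of the 9 assignments meet the threshold.

5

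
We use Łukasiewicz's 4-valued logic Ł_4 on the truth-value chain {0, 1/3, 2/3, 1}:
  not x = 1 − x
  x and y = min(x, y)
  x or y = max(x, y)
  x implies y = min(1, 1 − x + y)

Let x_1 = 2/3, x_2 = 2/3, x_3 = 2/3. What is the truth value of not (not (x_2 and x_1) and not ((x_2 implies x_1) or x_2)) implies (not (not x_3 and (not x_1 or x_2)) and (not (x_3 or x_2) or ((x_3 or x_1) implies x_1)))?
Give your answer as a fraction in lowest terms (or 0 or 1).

2/3

x_2 and x_1 = 2/3 and 2/3 = 2/3
not (x_2 and x_1) = not 2/3 = 1/3
x_2 implies x_1 = 2/3 implies 2/3 = 1
(x_2 implies x_1) or x_2 = 1 or 2/3 = 1
not ((x_2 implies x_1) or x_2) = not 1 = 0
not (x_2 and x_1) and not ((x_2 implies x_1) or x_2) = 1/3 and 0 = 0
not (not (x_2 and x_1) and not ((x_2 implies x_1) or x_2)) = not 0 = 1
not x_3 = not 2/3 = 1/3
not x_1 = not 2/3 = 1/3
not x_1 or x_2 = 1/3 or 2/3 = 2/3
not x_3 and (not x_1 or x_2) = 1/3 and 2/3 = 1/3
not (not x_3 and (not x_1 or x_2)) = not 1/3 = 2/3
x_3 or x_2 = 2/3 or 2/3 = 2/3
not (x_3 or x_2) = not 2/3 = 1/3
x_3 or x_1 = 2/3 or 2/3 = 2/3
(x_3 or x_1) implies x_1 = 2/3 implies 2/3 = 1
not (x_3 or x_2) or ((x_3 or x_1) implies x_1) = 1/3 or 1 = 1
not (not x_3 and (not x_1 or x_2)) and (not (x_3 or x_2) or ((x_3 or x_1) implies x_1)) = 2/3 and 1 = 2/3
not (not (x_2 and x_1) and not ((x_2 implies x_1) or x_2)) implies (not (not x_3 and (not x_1 or x_2)) and (not (x_3 or x_2) or ((x_3 or x_1) implies x_1))) = 1 implies 2/3 = 2/3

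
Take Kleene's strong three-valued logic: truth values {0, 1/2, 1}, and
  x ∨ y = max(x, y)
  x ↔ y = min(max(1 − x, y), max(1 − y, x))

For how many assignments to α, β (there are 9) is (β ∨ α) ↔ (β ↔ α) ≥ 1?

α = 0, β = 0 ↦ 0  <
α = 0, β = 1/2 ↦ 1/2  <
α = 0, β = 1 ↦ 0  <
α = 1/2, β = 0 ↦ 1/2  <
α = 1/2, β = 1/2 ↦ 1/2  <
α = 1/2, β = 1 ↦ 1/2  <
α = 1, β = 0 ↦ 0  <
α = 1, β = 1/2 ↦ 1/2  <
α = 1, β = 1 ↦ 1  ≥
So 1 of the 9 assignments meets the threshold.

1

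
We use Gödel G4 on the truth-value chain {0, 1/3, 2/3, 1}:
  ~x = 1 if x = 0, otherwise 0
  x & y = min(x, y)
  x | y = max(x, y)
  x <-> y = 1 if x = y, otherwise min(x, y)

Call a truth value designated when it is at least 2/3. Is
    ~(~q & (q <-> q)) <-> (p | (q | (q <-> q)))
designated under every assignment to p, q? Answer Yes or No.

No

Counterexample: take p = 0, q = 0.
~q = ~0 = 1
q <-> q = 0 <-> 0 = 1
~q & (q <-> q) = 1 & 1 = 1
~(~q & (q <-> q)) = ~1 = 0
q <-> q = 0 <-> 0 = 1
q | (q <-> q) = 0 | 1 = 1
p | (q | (q <-> q)) = 0 | 1 = 1
~(~q & (q <-> q)) <-> (p | (q | (q <-> q))) = 0 <-> 1 = 0
This gives 0, which is below 2/3.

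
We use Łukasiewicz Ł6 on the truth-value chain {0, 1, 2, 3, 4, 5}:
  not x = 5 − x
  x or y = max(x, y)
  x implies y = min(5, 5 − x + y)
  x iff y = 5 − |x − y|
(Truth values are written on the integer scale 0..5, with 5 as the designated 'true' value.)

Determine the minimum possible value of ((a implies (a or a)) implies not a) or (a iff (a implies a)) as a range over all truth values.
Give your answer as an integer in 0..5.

3

Take a = 2:
a or a = 2 or 2 = 2
a implies (a or a) = 2 implies 2 = 5
not a = not 2 = 3
(a implies (a or a)) implies not a = 5 implies 3 = 3
a implies a = 2 implies 2 = 5
a iff (a implies a) = 2 iff 5 = 2
((a implies (a or a)) implies not a) or (a iff (a implies a)) = 3 or 2 = 3
No assignment yields a value below 3, so this is the minimum.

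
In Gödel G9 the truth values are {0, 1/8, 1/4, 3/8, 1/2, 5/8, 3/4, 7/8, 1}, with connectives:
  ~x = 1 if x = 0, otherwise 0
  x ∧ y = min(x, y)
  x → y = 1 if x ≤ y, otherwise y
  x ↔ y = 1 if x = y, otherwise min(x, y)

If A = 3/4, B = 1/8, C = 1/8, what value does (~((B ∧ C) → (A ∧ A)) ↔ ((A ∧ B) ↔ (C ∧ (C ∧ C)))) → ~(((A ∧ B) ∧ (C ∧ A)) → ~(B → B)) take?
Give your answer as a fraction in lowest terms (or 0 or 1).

B ∧ C = 1/8 ∧ 1/8 = 1/8
A ∧ A = 3/4 ∧ 3/4 = 3/4
(B ∧ C) → (A ∧ A) = 1/8 → 3/4 = 1
~((B ∧ C) → (A ∧ A)) = ~1 = 0
A ∧ B = 3/4 ∧ 1/8 = 1/8
C ∧ C = 1/8 ∧ 1/8 = 1/8
C ∧ (C ∧ C) = 1/8 ∧ 1/8 = 1/8
(A ∧ B) ↔ (C ∧ (C ∧ C)) = 1/8 ↔ 1/8 = 1
~((B ∧ C) → (A ∧ A)) ↔ ((A ∧ B) ↔ (C ∧ (C ∧ C))) = 0 ↔ 1 = 0
A ∧ B = 3/4 ∧ 1/8 = 1/8
C ∧ A = 1/8 ∧ 3/4 = 1/8
(A ∧ B) ∧ (C ∧ A) = 1/8 ∧ 1/8 = 1/8
B → B = 1/8 → 1/8 = 1
~(B → B) = ~1 = 0
((A ∧ B) ∧ (C ∧ A)) → ~(B → B) = 1/8 → 0 = 0
~(((A ∧ B) ∧ (C ∧ A)) → ~(B → B)) = ~0 = 1
(~((B ∧ C) → (A ∧ A)) ↔ ((A ∧ B) ↔ (C ∧ (C ∧ C)))) → ~(((A ∧ B) ∧ (C ∧ A)) → ~(B → B)) = 0 → 1 = 1

1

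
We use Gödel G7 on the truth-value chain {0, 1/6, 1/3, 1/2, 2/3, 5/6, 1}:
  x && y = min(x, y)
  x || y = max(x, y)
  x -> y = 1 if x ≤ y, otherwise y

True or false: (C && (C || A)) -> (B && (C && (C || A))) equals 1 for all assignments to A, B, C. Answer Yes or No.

Counterexample: take A = 0, B = 0, C = 1/6.
C || A = 1/6 || 0 = 1/6
C && (C || A) = 1/6 && 1/6 = 1/6
C || A = 1/6 || 0 = 1/6
C && (C || A) = 1/6 && 1/6 = 1/6
B && (C && (C || A)) = 0 && 1/6 = 0
(C && (C || A)) -> (B && (C && (C || A))) = 1/6 -> 0 = 0
This gives 0 ≠ 1.

No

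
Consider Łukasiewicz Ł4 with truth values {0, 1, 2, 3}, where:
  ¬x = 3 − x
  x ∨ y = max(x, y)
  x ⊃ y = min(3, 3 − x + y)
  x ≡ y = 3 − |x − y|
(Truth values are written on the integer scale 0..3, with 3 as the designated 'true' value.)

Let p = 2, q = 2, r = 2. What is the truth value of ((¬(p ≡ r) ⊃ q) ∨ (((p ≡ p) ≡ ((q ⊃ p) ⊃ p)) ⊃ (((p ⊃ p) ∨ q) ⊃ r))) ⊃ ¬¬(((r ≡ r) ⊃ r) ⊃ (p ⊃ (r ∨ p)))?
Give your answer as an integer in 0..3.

3

p ≡ r = 2 ≡ 2 = 3
¬(p ≡ r) = ¬3 = 0
¬(p ≡ r) ⊃ q = 0 ⊃ 2 = 3
p ≡ p = 2 ≡ 2 = 3
q ⊃ p = 2 ⊃ 2 = 3
(q ⊃ p) ⊃ p = 3 ⊃ 2 = 2
(p ≡ p) ≡ ((q ⊃ p) ⊃ p) = 3 ≡ 2 = 2
p ⊃ p = 2 ⊃ 2 = 3
(p ⊃ p) ∨ q = 3 ∨ 2 = 3
((p ⊃ p) ∨ q) ⊃ r = 3 ⊃ 2 = 2
((p ≡ p) ≡ ((q ⊃ p) ⊃ p)) ⊃ (((p ⊃ p) ∨ q) ⊃ r) = 2 ⊃ 2 = 3
(¬(p ≡ r) ⊃ q) ∨ (((p ≡ p) ≡ ((q ⊃ p) ⊃ p)) ⊃ (((p ⊃ p) ∨ q) ⊃ r)) = 3 ∨ 3 = 3
r ≡ r = 2 ≡ 2 = 3
(r ≡ r) ⊃ r = 3 ⊃ 2 = 2
r ∨ p = 2 ∨ 2 = 2
p ⊃ (r ∨ p) = 2 ⊃ 2 = 3
((r ≡ r) ⊃ r) ⊃ (p ⊃ (r ∨ p)) = 2 ⊃ 3 = 3
¬(((r ≡ r) ⊃ r) ⊃ (p ⊃ (r ∨ p))) = ¬3 = 0
¬¬(((r ≡ r) ⊃ r) ⊃ (p ⊃ (r ∨ p))) = ¬0 = 3
((¬(p ≡ r) ⊃ q) ∨ (((p ≡ p) ≡ ((q ⊃ p) ⊃ p)) ⊃ (((p ⊃ p) ∨ q) ⊃ r))) ⊃ ¬¬(((r ≡ r) ⊃ r) ⊃ (p ⊃ (r ∨ p))) = 3 ⊃ 3 = 3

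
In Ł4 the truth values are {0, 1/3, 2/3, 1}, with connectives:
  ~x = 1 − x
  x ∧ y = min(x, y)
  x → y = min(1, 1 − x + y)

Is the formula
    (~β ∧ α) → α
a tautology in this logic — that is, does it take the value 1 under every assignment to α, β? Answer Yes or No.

α = 0, β = 0 ↦ 1
α = 0, β = 1/3 ↦ 1
α = 0, β = 2/3 ↦ 1
α = 0, β = 1 ↦ 1
α = 1/3, β = 0 ↦ 1
α = 1/3, β = 1/3 ↦ 1
α = 1/3, β = 2/3 ↦ 1
α = 1/3, β = 1 ↦ 1
α = 2/3, β = 0 ↦ 1
α = 2/3, β = 1/3 ↦ 1
α = 2/3, β = 2/3 ↦ 1
α = 2/3, β = 1 ↦ 1
α = 1, β = 0 ↦ 1
α = 1, β = 1/3 ↦ 1
α = 1, β = 2/3 ↦ 1
α = 1, β = 1 ↦ 1
Every assignment gives a value ≥ 1.

Yes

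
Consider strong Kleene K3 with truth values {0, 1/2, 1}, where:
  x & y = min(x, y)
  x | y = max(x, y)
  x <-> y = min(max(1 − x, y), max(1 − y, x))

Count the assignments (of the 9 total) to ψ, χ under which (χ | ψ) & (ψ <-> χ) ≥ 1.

ψ = 0, χ = 0 ↦ 0  <
ψ = 0, χ = 1/2 ↦ 1/2  <
ψ = 0, χ = 1 ↦ 0  <
ψ = 1/2, χ = 0 ↦ 1/2  <
ψ = 1/2, χ = 1/2 ↦ 1/2  <
ψ = 1/2, χ = 1 ↦ 1/2  <
ψ = 1, χ = 0 ↦ 0  <
ψ = 1, χ = 1/2 ↦ 1/2  <
ψ = 1, χ = 1 ↦ 1  ≥
So 1 of the 9 assignments meets the threshold.

1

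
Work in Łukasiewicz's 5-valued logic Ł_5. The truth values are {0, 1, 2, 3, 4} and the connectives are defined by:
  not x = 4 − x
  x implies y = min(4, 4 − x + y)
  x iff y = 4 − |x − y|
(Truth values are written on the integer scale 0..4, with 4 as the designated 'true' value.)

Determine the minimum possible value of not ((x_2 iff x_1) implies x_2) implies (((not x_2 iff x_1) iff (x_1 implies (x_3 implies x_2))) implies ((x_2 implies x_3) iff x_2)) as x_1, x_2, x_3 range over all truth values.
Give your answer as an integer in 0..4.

2

Take x_1 = 2, x_2 = 0, x_3 = 4:
x_2 iff x_1 = 0 iff 2 = 2
(x_2 iff x_1) implies x_2 = 2 implies 0 = 2
not ((x_2 iff x_1) implies x_2) = not 2 = 2
not x_2 = not 0 = 4
not x_2 iff x_1 = 4 iff 2 = 2
x_3 implies x_2 = 4 implies 0 = 0
x_1 implies (x_3 implies x_2) = 2 implies 0 = 2
(not x_2 iff x_1) iff (x_1 implies (x_3 implies x_2)) = 2 iff 2 = 4
x_2 implies x_3 = 0 implies 4 = 4
(x_2 implies x_3) iff x_2 = 4 iff 0 = 0
((not x_2 iff x_1) iff (x_1 implies (x_3 implies x_2))) implies ((x_2 implies x_3) iff x_2) = 4 implies 0 = 0
not ((x_2 iff x_1) implies x_2) implies (((not x_2 iff x_1) iff (x_1 implies (x_3 implies x_2))) implies ((x_2 implies x_3) iff x_2)) = 2 implies 0 = 2
No assignment yields a value below 2, so this is the minimum.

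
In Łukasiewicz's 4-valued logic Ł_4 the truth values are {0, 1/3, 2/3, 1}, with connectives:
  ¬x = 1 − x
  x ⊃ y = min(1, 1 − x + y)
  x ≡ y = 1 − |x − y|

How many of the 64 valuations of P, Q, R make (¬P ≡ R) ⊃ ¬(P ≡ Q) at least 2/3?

48

value 1: 30 assignments (counts)
value 2/3: 18 assignments (counts)
value 1/3: 12 assignments
value 0: 4 assignments
So 48 of the 64 assignments meet the threshold.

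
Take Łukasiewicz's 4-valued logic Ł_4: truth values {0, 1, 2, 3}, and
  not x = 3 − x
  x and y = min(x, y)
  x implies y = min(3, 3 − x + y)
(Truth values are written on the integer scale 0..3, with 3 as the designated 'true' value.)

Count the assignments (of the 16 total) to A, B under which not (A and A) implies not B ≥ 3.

A = 0, B = 0 ↦ 3  ≥
A = 0, B = 1 ↦ 2  <
A = 0, B = 2 ↦ 1  <
A = 0, B = 3 ↦ 0  <
A = 1, B = 0 ↦ 3  ≥
A = 1, B = 1 ↦ 3  ≥
A = 1, B = 2 ↦ 2  <
A = 1, B = 3 ↦ 1  <
A = 2, B = 0 ↦ 3  ≥
A = 2, B = 1 ↦ 3  ≥
A = 2, B = 2 ↦ 3  ≥
A = 2, B = 3 ↦ 2  <
A = 3, B = 0 ↦ 3  ≥
A = 3, B = 1 ↦ 3  ≥
A = 3, B = 2 ↦ 3  ≥
A = 3, B = 3 ↦ 3  ≥
So 10 of the 16 assignments meet the threshold.

10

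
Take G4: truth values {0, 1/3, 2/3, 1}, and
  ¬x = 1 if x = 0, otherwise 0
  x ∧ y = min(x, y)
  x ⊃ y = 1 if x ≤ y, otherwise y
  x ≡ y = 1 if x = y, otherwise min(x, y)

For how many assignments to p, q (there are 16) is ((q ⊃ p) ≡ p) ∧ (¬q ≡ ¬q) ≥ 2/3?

p = 0, q = 0 ↦ 0  <
p = 0, q = 1/3 ↦ 1  ≥
p = 0, q = 2/3 ↦ 1  ≥
p = 0, q = 1 ↦ 1  ≥
p = 1/3, q = 0 ↦ 1/3  <
p = 1/3, q = 1/3 ↦ 1/3  <
p = 1/3, q = 2/3 ↦ 1  ≥
p = 1/3, q = 1 ↦ 1  ≥
p = 2/3, q = 0 ↦ 2/3  ≥
p = 2/3, q = 1/3 ↦ 2/3  ≥
p = 2/3, q = 2/3 ↦ 2/3  ≥
p = 2/3, q = 1 ↦ 1  ≥
p = 1, q = 0 ↦ 1  ≥
p = 1, q = 1/3 ↦ 1  ≥
p = 1, q = 2/3 ↦ 1  ≥
p = 1, q = 1 ↦ 1  ≥
So 13 of the 16 assignments meet the threshold.

13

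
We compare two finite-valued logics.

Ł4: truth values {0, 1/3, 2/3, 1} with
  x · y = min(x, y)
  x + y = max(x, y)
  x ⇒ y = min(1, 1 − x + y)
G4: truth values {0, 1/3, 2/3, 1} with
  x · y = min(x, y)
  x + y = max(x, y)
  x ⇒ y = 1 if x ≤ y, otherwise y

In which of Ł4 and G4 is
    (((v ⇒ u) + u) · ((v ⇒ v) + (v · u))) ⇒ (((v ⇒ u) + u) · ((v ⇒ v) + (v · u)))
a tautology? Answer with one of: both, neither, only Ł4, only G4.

both

In Ł4: every assignment gives 1 — tautology.
In G4: every assignment gives 1 — tautology.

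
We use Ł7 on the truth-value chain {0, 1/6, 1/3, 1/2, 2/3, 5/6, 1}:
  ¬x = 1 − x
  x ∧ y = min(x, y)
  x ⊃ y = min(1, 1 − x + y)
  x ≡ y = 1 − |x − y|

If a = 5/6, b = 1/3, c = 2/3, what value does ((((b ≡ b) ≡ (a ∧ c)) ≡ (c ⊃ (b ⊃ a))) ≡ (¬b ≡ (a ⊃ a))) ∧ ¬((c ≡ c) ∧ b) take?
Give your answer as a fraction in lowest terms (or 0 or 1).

b ≡ b = 1/3 ≡ 1/3 = 1
a ∧ c = 5/6 ∧ 2/3 = 2/3
(b ≡ b) ≡ (a ∧ c) = 1 ≡ 2/3 = 2/3
b ⊃ a = 1/3 ⊃ 5/6 = 1
c ⊃ (b ⊃ a) = 2/3 ⊃ 1 = 1
((b ≡ b) ≡ (a ∧ c)) ≡ (c ⊃ (b ⊃ a)) = 2/3 ≡ 1 = 2/3
¬b = ¬1/3 = 2/3
a ⊃ a = 5/6 ⊃ 5/6 = 1
¬b ≡ (a ⊃ a) = 2/3 ≡ 1 = 2/3
(((b ≡ b) ≡ (a ∧ c)) ≡ (c ⊃ (b ⊃ a))) ≡ (¬b ≡ (a ⊃ a)) = 2/3 ≡ 2/3 = 1
c ≡ c = 2/3 ≡ 2/3 = 1
(c ≡ c) ∧ b = 1 ∧ 1/3 = 1/3
¬((c ≡ c) ∧ b) = ¬1/3 = 2/3
((((b ≡ b) ≡ (a ∧ c)) ≡ (c ⊃ (b ⊃ a))) ≡ (¬b ≡ (a ⊃ a))) ∧ ¬((c ≡ c) ∧ b) = 1 ∧ 2/3 = 2/3

2/3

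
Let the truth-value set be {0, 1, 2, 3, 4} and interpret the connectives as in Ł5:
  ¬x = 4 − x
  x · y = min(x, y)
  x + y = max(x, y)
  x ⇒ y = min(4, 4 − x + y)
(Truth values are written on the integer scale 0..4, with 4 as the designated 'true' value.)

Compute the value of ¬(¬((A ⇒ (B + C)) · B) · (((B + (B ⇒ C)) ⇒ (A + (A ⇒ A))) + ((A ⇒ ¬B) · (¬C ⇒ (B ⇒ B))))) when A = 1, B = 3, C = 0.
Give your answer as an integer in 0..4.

B + C = 3 + 0 = 3
A ⇒ (B + C) = 1 ⇒ 3 = 4
(A ⇒ (B + C)) · B = 4 · 3 = 3
¬((A ⇒ (B + C)) · B) = ¬3 = 1
B ⇒ C = 3 ⇒ 0 = 1
B + (B ⇒ C) = 3 + 1 = 3
A ⇒ A = 1 ⇒ 1 = 4
A + (A ⇒ A) = 1 + 4 = 4
(B + (B ⇒ C)) ⇒ (A + (A ⇒ A)) = 3 ⇒ 4 = 4
¬B = ¬3 = 1
A ⇒ ¬B = 1 ⇒ 1 = 4
¬C = ¬0 = 4
B ⇒ B = 3 ⇒ 3 = 4
¬C ⇒ (B ⇒ B) = 4 ⇒ 4 = 4
(A ⇒ ¬B) · (¬C ⇒ (B ⇒ B)) = 4 · 4 = 4
((B + (B ⇒ C)) ⇒ (A + (A ⇒ A))) + ((A ⇒ ¬B) · (¬C ⇒ (B ⇒ B))) = 4 + 4 = 4
¬((A ⇒ (B + C)) · B) · (((B + (B ⇒ C)) ⇒ (A + (A ⇒ A))) + ((A ⇒ ¬B) · (¬C ⇒ (B ⇒ B)))) = 1 · 4 = 1
¬(¬((A ⇒ (B + C)) · B) · (((B + (B ⇒ C)) ⇒ (A + (A ⇒ A))) + ((A ⇒ ¬B) · (¬C ⇒ (B ⇒ B))))) = ¬1 = 3

3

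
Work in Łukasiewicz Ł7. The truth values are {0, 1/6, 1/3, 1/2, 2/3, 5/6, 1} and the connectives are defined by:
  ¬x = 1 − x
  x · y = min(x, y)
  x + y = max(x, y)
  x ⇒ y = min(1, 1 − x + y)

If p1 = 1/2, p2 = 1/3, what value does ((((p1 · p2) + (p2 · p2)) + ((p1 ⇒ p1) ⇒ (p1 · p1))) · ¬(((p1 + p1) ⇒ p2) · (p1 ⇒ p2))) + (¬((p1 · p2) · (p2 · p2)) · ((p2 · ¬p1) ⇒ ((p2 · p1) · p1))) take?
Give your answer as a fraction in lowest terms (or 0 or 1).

2/3

p1 · p2 = 1/2 · 1/3 = 1/3
p2 · p2 = 1/3 · 1/3 = 1/3
(p1 · p2) + (p2 · p2) = 1/3 + 1/3 = 1/3
p1 ⇒ p1 = 1/2 ⇒ 1/2 = 1
p1 · p1 = 1/2 · 1/2 = 1/2
(p1 ⇒ p1) ⇒ (p1 · p1) = 1 ⇒ 1/2 = 1/2
((p1 · p2) + (p2 · p2)) + ((p1 ⇒ p1) ⇒ (p1 · p1)) = 1/3 + 1/2 = 1/2
p1 + p1 = 1/2 + 1/2 = 1/2
(p1 + p1) ⇒ p2 = 1/2 ⇒ 1/3 = 5/6
p1 ⇒ p2 = 1/2 ⇒ 1/3 = 5/6
((p1 + p1) ⇒ p2) · (p1 ⇒ p2) = 5/6 · 5/6 = 5/6
¬(((p1 + p1) ⇒ p2) · (p1 ⇒ p2)) = ¬5/6 = 1/6
(((p1 · p2) + (p2 · p2)) + ((p1 ⇒ p1) ⇒ (p1 · p1))) · ¬(((p1 + p1) ⇒ p2) · (p1 ⇒ p2)) = 1/2 · 1/6 = 1/6
p1 · p2 = 1/2 · 1/3 = 1/3
p2 · p2 = 1/3 · 1/3 = 1/3
(p1 · p2) · (p2 · p2) = 1/3 · 1/3 = 1/3
¬((p1 · p2) · (p2 · p2)) = ¬1/3 = 2/3
¬p1 = ¬1/2 = 1/2
p2 · ¬p1 = 1/3 · 1/2 = 1/3
p2 · p1 = 1/3 · 1/2 = 1/3
(p2 · p1) · p1 = 1/3 · 1/2 = 1/3
(p2 · ¬p1) ⇒ ((p2 · p1) · p1) = 1/3 ⇒ 1/3 = 1
¬((p1 · p2) · (p2 · p2)) · ((p2 · ¬p1) ⇒ ((p2 · p1) · p1)) = 2/3 · 1 = 2/3
((((p1 · p2) + (p2 · p2)) + ((p1 ⇒ p1) ⇒ (p1 · p1))) · ¬(((p1 + p1) ⇒ p2) · (p1 ⇒ p2))) + (¬((p1 · p2) · (p2 · p2)) · ((p2 · ¬p1) ⇒ ((p2 · p1) · p1))) = 1/6 + 2/3 = 2/3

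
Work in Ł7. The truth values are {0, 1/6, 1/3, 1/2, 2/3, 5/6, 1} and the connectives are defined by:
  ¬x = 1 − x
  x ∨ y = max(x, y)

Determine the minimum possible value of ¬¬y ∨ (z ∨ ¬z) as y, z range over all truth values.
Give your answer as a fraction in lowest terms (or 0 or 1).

Take y = 0, z = 1/2:
¬y = ¬0 = 1
¬¬y = ¬1 = 0
¬z = ¬1/2 = 1/2
z ∨ ¬z = 1/2 ∨ 1/2 = 1/2
¬¬y ∨ (z ∨ ¬z) = 0 ∨ 1/2 = 1/2
No assignment yields a value below 1/2, so this is the minimum.

1/2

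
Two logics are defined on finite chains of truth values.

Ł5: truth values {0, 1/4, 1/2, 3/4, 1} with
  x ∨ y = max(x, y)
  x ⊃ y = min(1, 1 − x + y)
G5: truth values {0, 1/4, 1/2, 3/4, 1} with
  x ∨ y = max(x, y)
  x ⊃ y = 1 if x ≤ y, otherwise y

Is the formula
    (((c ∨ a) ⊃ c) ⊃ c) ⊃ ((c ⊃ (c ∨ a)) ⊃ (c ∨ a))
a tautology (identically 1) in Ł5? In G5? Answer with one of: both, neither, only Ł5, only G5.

only Ł5

In Ł5: every assignment gives 1 — tautology.
In G5: at a = 1/4, c = 0 the value is 1/4 — not a tautology.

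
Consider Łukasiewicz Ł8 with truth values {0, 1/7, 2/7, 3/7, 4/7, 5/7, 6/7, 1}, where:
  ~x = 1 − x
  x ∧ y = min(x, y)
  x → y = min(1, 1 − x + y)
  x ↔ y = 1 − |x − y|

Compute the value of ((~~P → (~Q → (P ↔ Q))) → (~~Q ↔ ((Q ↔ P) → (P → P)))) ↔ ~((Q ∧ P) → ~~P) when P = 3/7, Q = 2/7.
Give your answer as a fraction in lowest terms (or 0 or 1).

5/7

~P = ~3/7 = 4/7
~~P = ~4/7 = 3/7
~Q = ~2/7 = 5/7
P ↔ Q = 3/7 ↔ 2/7 = 6/7
~Q → (P ↔ Q) = 5/7 → 6/7 = 1
~~P → (~Q → (P ↔ Q)) = 3/7 → 1 = 1
~Q = ~2/7 = 5/7
~~Q = ~5/7 = 2/7
Q ↔ P = 2/7 ↔ 3/7 = 6/7
P → P = 3/7 → 3/7 = 1
(Q ↔ P) → (P → P) = 6/7 → 1 = 1
~~Q ↔ ((Q ↔ P) → (P → P)) = 2/7 ↔ 1 = 2/7
(~~P → (~Q → (P ↔ Q))) → (~~Q ↔ ((Q ↔ P) → (P → P))) = 1 → 2/7 = 2/7
Q ∧ P = 2/7 ∧ 3/7 = 2/7
~P = ~3/7 = 4/7
~~P = ~4/7 = 3/7
(Q ∧ P) → ~~P = 2/7 → 3/7 = 1
~((Q ∧ P) → ~~P) = ~1 = 0
((~~P → (~Q → (P ↔ Q))) → (~~Q ↔ ((Q ↔ P) → (P → P)))) ↔ ~((Q ∧ P) → ~~P) = 2/7 ↔ 0 = 5/7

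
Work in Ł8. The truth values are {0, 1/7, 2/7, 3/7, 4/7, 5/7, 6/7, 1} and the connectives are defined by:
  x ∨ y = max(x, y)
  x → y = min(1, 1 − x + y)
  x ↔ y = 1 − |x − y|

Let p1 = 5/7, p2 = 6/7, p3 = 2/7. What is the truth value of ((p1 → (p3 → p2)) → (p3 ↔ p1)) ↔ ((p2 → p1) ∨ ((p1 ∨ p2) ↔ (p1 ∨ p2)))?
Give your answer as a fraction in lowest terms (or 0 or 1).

p3 → p2 = 2/7 → 6/7 = 1
p1 → (p3 → p2) = 5/7 → 1 = 1
p3 ↔ p1 = 2/7 ↔ 5/7 = 4/7
(p1 → (p3 → p2)) → (p3 ↔ p1) = 1 → 4/7 = 4/7
p2 → p1 = 6/7 → 5/7 = 6/7
p1 ∨ p2 = 5/7 ∨ 6/7 = 6/7
p1 ∨ p2 = 5/7 ∨ 6/7 = 6/7
(p1 ∨ p2) ↔ (p1 ∨ p2) = 6/7 ↔ 6/7 = 1
(p2 → p1) ∨ ((p1 ∨ p2) ↔ (p1 ∨ p2)) = 6/7 ∨ 1 = 1
((p1 → (p3 → p2)) → (p3 ↔ p1)) ↔ ((p2 → p1) ∨ ((p1 ∨ p2) ↔ (p1 ∨ p2))) = 4/7 ↔ 1 = 4/7

4/7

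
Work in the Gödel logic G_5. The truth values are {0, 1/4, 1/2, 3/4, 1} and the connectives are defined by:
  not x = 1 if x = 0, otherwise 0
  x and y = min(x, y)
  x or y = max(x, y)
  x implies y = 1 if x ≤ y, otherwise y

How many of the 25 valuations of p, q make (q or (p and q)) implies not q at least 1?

5

value 1: 5 assignments (counts)
value 0: 20 assignments
So 5 of the 25 assignments meet the threshold.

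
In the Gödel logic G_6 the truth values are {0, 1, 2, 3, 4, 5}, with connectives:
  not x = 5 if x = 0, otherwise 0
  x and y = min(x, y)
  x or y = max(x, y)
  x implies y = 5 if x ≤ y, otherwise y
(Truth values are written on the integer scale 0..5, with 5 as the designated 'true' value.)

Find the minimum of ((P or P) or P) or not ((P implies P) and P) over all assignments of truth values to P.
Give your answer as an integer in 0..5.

Take P = 1:
P or P = 1 or 1 = 1
(P or P) or P = 1 or 1 = 1
P implies P = 1 implies 1 = 5
(P implies P) and P = 5 and 1 = 1
not ((P implies P) and P) = not 1 = 0
((P or P) or P) or not ((P implies P) and P) = 1 or 0 = 1
No assignment yields a value below 1, so this is the minimum.

1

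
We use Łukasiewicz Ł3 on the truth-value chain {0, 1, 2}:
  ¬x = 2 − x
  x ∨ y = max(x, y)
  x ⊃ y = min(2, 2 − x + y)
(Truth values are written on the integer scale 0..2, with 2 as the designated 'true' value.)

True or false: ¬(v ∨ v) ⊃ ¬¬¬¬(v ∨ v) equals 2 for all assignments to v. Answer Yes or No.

No

Counterexample: take v = 0.
v ∨ v = 0 ∨ 0 = 0
¬(v ∨ v) = ¬0 = 2
v ∨ v = 0 ∨ 0 = 0
¬(v ∨ v) = ¬0 = 2
¬¬(v ∨ v) = ¬2 = 0
¬¬¬(v ∨ v) = ¬0 = 2
¬¬¬¬(v ∨ v) = ¬2 = 0
¬(v ∨ v) ⊃ ¬¬¬¬(v ∨ v) = 2 ⊃ 0 = 0
This gives 0 ≠ 2.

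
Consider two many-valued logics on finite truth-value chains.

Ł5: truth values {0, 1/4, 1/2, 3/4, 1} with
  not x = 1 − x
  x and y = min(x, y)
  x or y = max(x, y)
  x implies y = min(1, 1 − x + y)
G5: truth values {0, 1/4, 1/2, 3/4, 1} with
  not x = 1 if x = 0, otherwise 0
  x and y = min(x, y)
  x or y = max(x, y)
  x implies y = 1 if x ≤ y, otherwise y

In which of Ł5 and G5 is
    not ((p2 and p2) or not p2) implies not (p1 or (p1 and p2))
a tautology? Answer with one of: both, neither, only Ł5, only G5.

In Ł5: at p1 = 3/4, p2 = 1/2 the value is 3/4 — not a tautology.
In G5: every assignment gives 1 — tautology.

only G5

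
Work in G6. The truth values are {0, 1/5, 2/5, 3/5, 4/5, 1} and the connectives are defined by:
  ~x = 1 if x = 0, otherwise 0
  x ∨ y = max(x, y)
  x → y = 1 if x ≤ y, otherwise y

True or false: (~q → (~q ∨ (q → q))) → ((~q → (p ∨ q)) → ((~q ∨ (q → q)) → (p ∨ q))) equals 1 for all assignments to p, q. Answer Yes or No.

No

Counterexample: take p = 0, q = 1/5.
~q = ~1/5 = 0
~q = ~1/5 = 0
q → q = 1/5 → 1/5 = 1
~q ∨ (q → q) = 0 ∨ 1 = 1
~q → (~q ∨ (q → q)) = 0 → 1 = 1
~q = ~1/5 = 0
p ∨ q = 0 ∨ 1/5 = 1/5
~q → (p ∨ q) = 0 → 1/5 = 1
~q = ~1/5 = 0
q → q = 1/5 → 1/5 = 1
~q ∨ (q → q) = 0 ∨ 1 = 1
p ∨ q = 0 ∨ 1/5 = 1/5
(~q ∨ (q → q)) → (p ∨ q) = 1 → 1/5 = 1/5
(~q → (p ∨ q)) → ((~q ∨ (q → q)) → (p ∨ q)) = 1 → 1/5 = 1/5
(~q → (~q ∨ (q → q))) → ((~q → (p ∨ q)) → ((~q ∨ (q → q)) → (p ∨ q))) = 1 → 1/5 = 1/5
This gives 1/5 ≠ 1.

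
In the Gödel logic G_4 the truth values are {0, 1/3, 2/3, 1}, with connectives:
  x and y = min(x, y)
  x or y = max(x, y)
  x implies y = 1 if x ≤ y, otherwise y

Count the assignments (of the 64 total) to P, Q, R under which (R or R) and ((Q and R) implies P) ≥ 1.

value 1: 10 assignments (counts)
value 2/3: 12 assignments
value 1/3: 17 assignments
value 0: 25 assignments
So 10 of the 64 assignments meet the threshold.

10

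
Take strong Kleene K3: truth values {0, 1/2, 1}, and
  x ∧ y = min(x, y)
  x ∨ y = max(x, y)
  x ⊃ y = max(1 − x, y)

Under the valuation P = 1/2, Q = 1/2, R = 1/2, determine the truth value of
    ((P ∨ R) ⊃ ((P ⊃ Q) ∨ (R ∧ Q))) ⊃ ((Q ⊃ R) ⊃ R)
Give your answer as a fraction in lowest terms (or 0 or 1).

P ∨ R = 1/2 ∨ 1/2 = 1/2
P ⊃ Q = 1/2 ⊃ 1/2 = 1/2
R ∧ Q = 1/2 ∧ 1/2 = 1/2
(P ⊃ Q) ∨ (R ∧ Q) = 1/2 ∨ 1/2 = 1/2
(P ∨ R) ⊃ ((P ⊃ Q) ∨ (R ∧ Q)) = 1/2 ⊃ 1/2 = 1/2
Q ⊃ R = 1/2 ⊃ 1/2 = 1/2
(Q ⊃ R) ⊃ R = 1/2 ⊃ 1/2 = 1/2
((P ∨ R) ⊃ ((P ⊃ Q) ∨ (R ∧ Q))) ⊃ ((Q ⊃ R) ⊃ R) = 1/2 ⊃ 1/2 = 1/2

1/2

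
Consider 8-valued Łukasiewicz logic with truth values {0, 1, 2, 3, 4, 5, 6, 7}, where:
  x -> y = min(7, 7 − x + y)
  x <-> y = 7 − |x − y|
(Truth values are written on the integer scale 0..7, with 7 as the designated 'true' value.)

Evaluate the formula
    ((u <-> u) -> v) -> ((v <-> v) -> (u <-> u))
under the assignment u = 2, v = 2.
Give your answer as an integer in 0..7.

7

u <-> u = 2 <-> 2 = 7
(u <-> u) -> v = 7 -> 2 = 2
v <-> v = 2 <-> 2 = 7
u <-> u = 2 <-> 2 = 7
(v <-> v) -> (u <-> u) = 7 -> 7 = 7
((u <-> u) -> v) -> ((v <-> v) -> (u <-> u)) = 2 -> 7 = 7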